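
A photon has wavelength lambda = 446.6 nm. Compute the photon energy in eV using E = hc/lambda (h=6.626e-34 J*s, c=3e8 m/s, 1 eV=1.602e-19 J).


E = hc / lambda
= (6.626e-34)(3e8) / (446.6e-9)
= 1.9878e-25 / 4.4660e-07
= 4.4510e-19 J
Converting to eV: 4.4510e-19 / 1.602e-19
= 2.7784 eV

2.7784


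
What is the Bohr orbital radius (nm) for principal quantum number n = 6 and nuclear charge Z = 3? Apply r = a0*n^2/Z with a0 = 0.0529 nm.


r = a0 * n^2 / Z
= 0.0529 * 6^2 / 3
= 0.0529 * 36 / 3
= 0.6348 nm

0.6348


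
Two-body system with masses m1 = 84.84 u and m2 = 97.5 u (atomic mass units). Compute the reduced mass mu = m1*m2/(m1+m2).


mu = m1 * m2 / (m1 + m2)
= 84.84 * 97.5 / (84.84 + 97.5)
= 8271.9 / 182.34
= 45.3653 u

45.3653


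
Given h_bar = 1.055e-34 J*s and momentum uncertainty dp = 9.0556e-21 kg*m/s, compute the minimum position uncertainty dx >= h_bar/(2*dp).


dx = h_bar / (2 * dp)
= 1.055e-34 / (2 * 9.0556e-21)
= 1.055e-34 / 1.8111e-20
= 5.8251e-15 m

5.8251e-15


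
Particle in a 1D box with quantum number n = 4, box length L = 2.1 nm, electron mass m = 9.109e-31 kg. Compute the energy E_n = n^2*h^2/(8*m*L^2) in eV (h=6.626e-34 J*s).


E = n^2 * h^2 / (8 * m * L^2)
= 4^2 * (6.626e-34)^2 / (8 * 9.109e-31 * (2.1e-9)^2)
= 16 * 4.3904e-67 / (8 * 9.109e-31 * 4.4100e-18)
= 2.1859e-19 J
= 1.3645 eV

1.3645


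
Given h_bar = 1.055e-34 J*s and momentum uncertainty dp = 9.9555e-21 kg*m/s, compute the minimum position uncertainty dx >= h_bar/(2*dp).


dx = h_bar / (2 * dp)
= 1.055e-34 / (2 * 9.9555e-21)
= 1.055e-34 / 1.9911e-20
= 5.2986e-15 m

5.2986e-15


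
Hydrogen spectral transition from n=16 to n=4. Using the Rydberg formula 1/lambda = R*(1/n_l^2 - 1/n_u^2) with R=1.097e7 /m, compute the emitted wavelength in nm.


1/lambda = R * (1/n_l^2 - 1/n_u^2)
= 1.097e7 * (1/4^2 - 1/16^2)
= 1.097e7 * (0.0625 - 0.003906)
= 1.097e7 * 0.058594
= 6.4277e+05 /m
lambda = 1 / 6.4277e+05 = 1555.7581 nm

1555.7581


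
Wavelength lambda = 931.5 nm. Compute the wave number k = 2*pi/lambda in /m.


k = 2 * pi / lambda
= 6.2832 / (931.5e-9)
= 6.2832 / 9.3150e-07
= 6.7452e+06 /m

6.7452e+06


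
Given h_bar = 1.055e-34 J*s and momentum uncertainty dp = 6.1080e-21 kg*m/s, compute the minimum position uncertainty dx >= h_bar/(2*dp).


dx = h_bar / (2 * dp)
= 1.055e-34 / (2 * 6.1080e-21)
= 1.055e-34 / 1.2216e-20
= 8.6362e-15 m

8.6362e-15


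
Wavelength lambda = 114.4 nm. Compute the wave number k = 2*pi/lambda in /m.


k = 2 * pi / lambda
= 6.2832 / (114.4e-9)
= 6.2832 / 1.1440e-07
= 5.4923e+07 /m

5.4923e+07


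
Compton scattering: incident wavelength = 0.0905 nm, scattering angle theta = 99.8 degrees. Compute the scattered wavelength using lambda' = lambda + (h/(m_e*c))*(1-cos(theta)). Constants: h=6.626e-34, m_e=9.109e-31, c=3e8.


Compton wavelength: h/(m_e*c) = 2.4247e-12 m
d_lambda = 2.4247e-12 * (1 - cos(99.8 deg))
= 2.4247e-12 * 1.170209
= 2.8374e-12 m = 0.002837 nm
lambda' = 0.0905 + 0.002837
= 0.093337 nm

0.093337


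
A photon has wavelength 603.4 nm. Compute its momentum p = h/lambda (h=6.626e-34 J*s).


p = h / lambda
= 6.626e-34 / (603.4e-9)
= 6.626e-34 / 6.0340e-07
= 1.0981e-27 kg*m/s

1.0981e-27


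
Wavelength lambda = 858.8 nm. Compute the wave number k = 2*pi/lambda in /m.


k = 2 * pi / lambda
= 6.2832 / (858.8e-9)
= 6.2832 / 8.5880e-07
= 7.3162e+06 /m

7.3162e+06


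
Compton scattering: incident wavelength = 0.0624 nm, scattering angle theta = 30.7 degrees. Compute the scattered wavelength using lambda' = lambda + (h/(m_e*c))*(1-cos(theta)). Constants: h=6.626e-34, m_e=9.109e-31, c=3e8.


Compton wavelength: h/(m_e*c) = 2.4247e-12 m
d_lambda = 2.4247e-12 * (1 - cos(30.7 deg))
= 2.4247e-12 * 0.140148
= 3.3982e-13 m = 0.00034 nm
lambda' = 0.0624 + 0.00034
= 0.06274 nm

0.06274


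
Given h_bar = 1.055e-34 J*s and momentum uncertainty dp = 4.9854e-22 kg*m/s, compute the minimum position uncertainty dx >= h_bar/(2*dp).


dx = h_bar / (2 * dp)
= 1.055e-34 / (2 * 4.9854e-22)
= 1.055e-34 / 9.9708e-22
= 1.0581e-13 m

1.0581e-13


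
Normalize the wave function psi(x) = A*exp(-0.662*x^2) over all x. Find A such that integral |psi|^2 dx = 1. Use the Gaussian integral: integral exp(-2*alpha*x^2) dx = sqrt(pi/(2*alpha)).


integral |psi|^2 dx = A^2 * sqrt(pi/(2*alpha)) = 1
A^2 = sqrt(2*alpha/pi)
= sqrt(2 * 0.662 / pi)
= 0.649186
A = sqrt(0.649186)
= 0.8057

0.8057


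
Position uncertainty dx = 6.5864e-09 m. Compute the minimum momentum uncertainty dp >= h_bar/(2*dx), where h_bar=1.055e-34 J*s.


dp = h_bar / (2 * dx)
= 1.055e-34 / (2 * 6.5864e-09)
= 1.055e-34 / 1.3173e-08
= 8.0089e-27 kg*m/s

8.0089e-27


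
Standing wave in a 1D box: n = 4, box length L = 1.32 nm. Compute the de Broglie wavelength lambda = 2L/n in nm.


lambda = 2L / n
= 2 * 1.32 / 4
= 2.64 / 4
= 0.66 nm

0.66


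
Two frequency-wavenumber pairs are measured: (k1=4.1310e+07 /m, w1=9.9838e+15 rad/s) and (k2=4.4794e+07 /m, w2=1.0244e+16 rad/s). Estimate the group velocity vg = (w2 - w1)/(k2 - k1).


vg = (w2 - w1) / (k2 - k1)
= (1.0244e+16 - 9.9838e+15) / (4.4794e+07 - 4.1310e+07)
= 2.6020e+14 / 3.4840e+06
= 7.4684e+07 m/s

7.4684e+07


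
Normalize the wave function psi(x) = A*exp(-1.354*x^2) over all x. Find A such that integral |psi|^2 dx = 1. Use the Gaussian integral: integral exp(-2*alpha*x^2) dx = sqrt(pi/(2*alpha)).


integral |psi|^2 dx = A^2 * sqrt(pi/(2*alpha)) = 1
A^2 = sqrt(2*alpha/pi)
= sqrt(2 * 1.354 / pi)
= 0.92843
A = sqrt(0.92843)
= 0.9636

0.9636


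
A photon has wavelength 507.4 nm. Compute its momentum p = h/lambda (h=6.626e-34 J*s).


p = h / lambda
= 6.626e-34 / (507.4e-9)
= 6.626e-34 / 5.0740e-07
= 1.3059e-27 kg*m/s

1.3059e-27


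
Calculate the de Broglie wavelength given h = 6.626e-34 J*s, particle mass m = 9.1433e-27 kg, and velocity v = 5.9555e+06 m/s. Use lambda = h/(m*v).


lambda = h / (m * v)
= 6.626e-34 / (9.1433e-27 * 5.9555e+06)
= 6.626e-34 / 5.4453e-20
= 1.2168e-14 m

1.2168e-14


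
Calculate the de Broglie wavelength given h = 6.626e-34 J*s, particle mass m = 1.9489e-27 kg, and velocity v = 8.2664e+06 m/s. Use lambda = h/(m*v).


lambda = h / (m * v)
= 6.626e-34 / (1.9489e-27 * 8.2664e+06)
= 6.626e-34 / 1.6110e-20
= 4.1129e-14 m

4.1129e-14


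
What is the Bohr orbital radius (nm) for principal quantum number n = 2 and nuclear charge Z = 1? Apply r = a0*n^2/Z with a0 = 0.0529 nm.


r = a0 * n^2 / Z
= 0.0529 * 2^2 / 1
= 0.0529 * 4 / 1
= 0.2116 nm

0.2116


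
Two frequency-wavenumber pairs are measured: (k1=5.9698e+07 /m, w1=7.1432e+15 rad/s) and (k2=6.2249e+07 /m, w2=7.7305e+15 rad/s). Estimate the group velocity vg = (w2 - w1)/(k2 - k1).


vg = (w2 - w1) / (k2 - k1)
= (7.7305e+15 - 7.1432e+15) / (6.2249e+07 - 5.9698e+07)
= 5.8730e+14 / 2.5510e+06
= 2.3022e+08 m/s

2.3022e+08


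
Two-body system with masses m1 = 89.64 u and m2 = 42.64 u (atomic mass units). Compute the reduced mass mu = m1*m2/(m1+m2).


mu = m1 * m2 / (m1 + m2)
= 89.64 * 42.64 / (89.64 + 42.64)
= 3822.2496 / 132.28
= 28.8951 u

28.8951


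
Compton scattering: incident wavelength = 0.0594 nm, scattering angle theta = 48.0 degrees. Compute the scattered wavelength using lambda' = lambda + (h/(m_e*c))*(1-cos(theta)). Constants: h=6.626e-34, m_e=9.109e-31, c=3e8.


Compton wavelength: h/(m_e*c) = 2.4247e-12 m
d_lambda = 2.4247e-12 * (1 - cos(48.0 deg))
= 2.4247e-12 * 0.330869
= 8.0226e-13 m = 0.000802 nm
lambda' = 0.0594 + 0.000802
= 0.060202 nm

0.060202


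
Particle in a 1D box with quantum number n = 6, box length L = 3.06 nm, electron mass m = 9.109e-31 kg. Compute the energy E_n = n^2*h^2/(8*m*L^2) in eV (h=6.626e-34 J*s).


E = n^2 * h^2 / (8 * m * L^2)
= 6^2 * (6.626e-34)^2 / (8 * 9.109e-31 * (3.06e-9)^2)
= 36 * 4.3904e-67 / (8 * 9.109e-31 * 9.3636e-18)
= 2.3163e-19 J
= 1.4459 eV

1.4459


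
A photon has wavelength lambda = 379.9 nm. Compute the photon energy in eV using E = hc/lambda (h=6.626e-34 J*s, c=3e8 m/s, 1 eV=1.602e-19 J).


E = hc / lambda
= (6.626e-34)(3e8) / (379.9e-9)
= 1.9878e-25 / 3.7990e-07
= 5.2324e-19 J
Converting to eV: 5.2324e-19 / 1.602e-19
= 3.2662 eV

3.2662


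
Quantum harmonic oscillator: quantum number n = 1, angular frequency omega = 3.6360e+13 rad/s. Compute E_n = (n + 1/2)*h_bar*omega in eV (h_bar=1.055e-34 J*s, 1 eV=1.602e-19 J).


E = (n + 1/2) * h_bar * omega
= (1 + 0.5) * 1.055e-34 * 3.6360e+13
= 1.5 * 3.8360e-21
= 5.7540e-21 J
= 0.0359 eV

0.0359


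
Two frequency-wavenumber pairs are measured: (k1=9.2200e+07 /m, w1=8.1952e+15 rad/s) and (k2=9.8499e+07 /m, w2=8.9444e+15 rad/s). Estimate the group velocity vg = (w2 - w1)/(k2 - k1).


vg = (w2 - w1) / (k2 - k1)
= (8.9444e+15 - 8.1952e+15) / (9.8499e+07 - 9.2200e+07)
= 7.4920e+14 / 6.2990e+06
= 1.1894e+08 m/s

1.1894e+08


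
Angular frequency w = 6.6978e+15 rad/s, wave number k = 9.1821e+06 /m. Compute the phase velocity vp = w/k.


vp = w / k
= 6.6978e+15 / 9.1821e+06
= 7.2944e+08 m/s

7.2944e+08


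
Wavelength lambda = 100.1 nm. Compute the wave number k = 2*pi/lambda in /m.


k = 2 * pi / lambda
= 6.2832 / (100.1e-9)
= 6.2832 / 1.0010e-07
= 6.2769e+07 /m

6.2769e+07


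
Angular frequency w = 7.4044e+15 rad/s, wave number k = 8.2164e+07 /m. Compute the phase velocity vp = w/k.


vp = w / k
= 7.4044e+15 / 8.2164e+07
= 9.0117e+07 m/s

9.0117e+07


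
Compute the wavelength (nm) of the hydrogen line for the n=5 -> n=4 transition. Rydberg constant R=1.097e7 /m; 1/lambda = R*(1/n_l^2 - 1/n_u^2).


1/lambda = R * (1/n_l^2 - 1/n_u^2)
= 1.097e7 * (1/4^2 - 1/5^2)
= 1.097e7 * (0.0625 - 0.04)
= 1.097e7 * 0.0225
= 2.4682e+05 /m
lambda = 1 / 2.4682e+05 = 4051.4535 nm

4051.4535


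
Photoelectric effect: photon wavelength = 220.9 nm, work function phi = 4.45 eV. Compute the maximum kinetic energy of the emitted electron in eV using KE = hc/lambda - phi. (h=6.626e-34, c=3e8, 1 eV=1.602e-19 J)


E_photon = hc / lambda
= (6.626e-34)(3e8) / (220.9e-9)
= 8.9986e-19 J
= 5.6171 eV
KE = E_photon - phi
= 5.6171 - 4.45
= 1.1671 eV

1.1671


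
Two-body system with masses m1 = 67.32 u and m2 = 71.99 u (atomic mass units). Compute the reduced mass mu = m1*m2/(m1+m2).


mu = m1 * m2 / (m1 + m2)
= 67.32 * 71.99 / (67.32 + 71.99)
= 4846.3668 / 139.31
= 34.7884 u

34.7884


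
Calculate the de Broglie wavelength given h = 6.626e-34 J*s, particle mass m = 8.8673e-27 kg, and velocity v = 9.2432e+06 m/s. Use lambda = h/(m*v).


lambda = h / (m * v)
= 6.626e-34 / (8.8673e-27 * 9.2432e+06)
= 6.626e-34 / 8.1962e-20
= 8.0842e-15 m

8.0842e-15


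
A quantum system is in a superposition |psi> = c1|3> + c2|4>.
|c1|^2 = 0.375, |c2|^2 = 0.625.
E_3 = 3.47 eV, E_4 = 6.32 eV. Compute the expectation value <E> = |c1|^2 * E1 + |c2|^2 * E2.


<E> = |c1|^2 * E1 + |c2|^2 * E2
= 0.375 * 3.47 + 0.625 * 6.32
= 1.3013 + 3.95
= 5.2513 eV

5.2513


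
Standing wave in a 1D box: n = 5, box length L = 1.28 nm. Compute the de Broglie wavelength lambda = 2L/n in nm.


lambda = 2L / n
= 2 * 1.28 / 5
= 2.56 / 5
= 0.512 nm

0.512


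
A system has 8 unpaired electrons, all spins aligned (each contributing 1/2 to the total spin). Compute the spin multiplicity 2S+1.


Total spin S = N * (1/2) = 8 * 0.5 = 4.0
Spin multiplicity = 2S + 1
= 2 * 4.0 + 1
= 9

9


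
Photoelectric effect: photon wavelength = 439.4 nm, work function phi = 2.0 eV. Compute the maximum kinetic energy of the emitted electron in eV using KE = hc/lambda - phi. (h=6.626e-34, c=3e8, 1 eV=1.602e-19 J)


E_photon = hc / lambda
= (6.626e-34)(3e8) / (439.4e-9)
= 4.5239e-19 J
= 2.8239 eV
KE = E_photon - phi
= 2.8239 - 2.0
= 0.8239 eV

0.8239


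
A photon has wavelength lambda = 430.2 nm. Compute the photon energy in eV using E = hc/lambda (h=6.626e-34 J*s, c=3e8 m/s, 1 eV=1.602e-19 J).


E = hc / lambda
= (6.626e-34)(3e8) / (430.2e-9)
= 1.9878e-25 / 4.3020e-07
= 4.6206e-19 J
Converting to eV: 4.6206e-19 / 1.602e-19
= 2.8843 eV

2.8843


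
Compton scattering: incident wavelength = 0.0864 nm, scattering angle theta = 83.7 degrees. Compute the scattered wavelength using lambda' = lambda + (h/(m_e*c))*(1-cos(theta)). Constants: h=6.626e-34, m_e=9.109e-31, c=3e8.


Compton wavelength: h/(m_e*c) = 2.4247e-12 m
d_lambda = 2.4247e-12 * (1 - cos(83.7 deg))
= 2.4247e-12 * 0.890266
= 2.1586e-12 m = 0.002159 nm
lambda' = 0.0864 + 0.002159
= 0.088559 nm

0.088559


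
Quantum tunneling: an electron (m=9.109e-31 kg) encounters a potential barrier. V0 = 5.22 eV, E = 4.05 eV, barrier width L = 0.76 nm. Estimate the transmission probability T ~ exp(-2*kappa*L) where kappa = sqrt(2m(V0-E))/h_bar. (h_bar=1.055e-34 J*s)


V0 - E = 1.17 eV = 1.8743e-19 J
kappa = sqrt(2 * m * (V0-E)) / h_bar
= sqrt(2 * 9.109e-31 * 1.8743e-19) / 1.055e-34
= 5.5389e+09 /m
2*kappa*L = 2 * 5.5389e+09 * 0.76e-9
= 8.4191
T = exp(-8.4191) = 2.206131e-04

2.206131e-04


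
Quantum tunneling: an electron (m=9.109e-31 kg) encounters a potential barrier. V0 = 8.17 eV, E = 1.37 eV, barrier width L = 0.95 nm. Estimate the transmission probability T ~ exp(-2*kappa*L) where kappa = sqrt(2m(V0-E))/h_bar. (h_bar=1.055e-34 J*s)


V0 - E = 6.8 eV = 1.0894e-18 J
kappa = sqrt(2 * m * (V0-E)) / h_bar
= sqrt(2 * 9.109e-31 * 1.0894e-18) / 1.055e-34
= 1.3353e+10 /m
2*kappa*L = 2 * 1.3353e+10 * 0.95e-9
= 25.371
T = exp(-25.371) = 9.583506e-12

9.583506e-12


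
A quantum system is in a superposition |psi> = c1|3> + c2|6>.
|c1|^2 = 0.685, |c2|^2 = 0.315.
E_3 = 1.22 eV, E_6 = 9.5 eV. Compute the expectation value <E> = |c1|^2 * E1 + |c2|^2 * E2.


<E> = |c1|^2 * E1 + |c2|^2 * E2
= 0.685 * 1.22 + 0.315 * 9.5
= 0.8357 + 2.9925
= 3.8282 eV

3.8282


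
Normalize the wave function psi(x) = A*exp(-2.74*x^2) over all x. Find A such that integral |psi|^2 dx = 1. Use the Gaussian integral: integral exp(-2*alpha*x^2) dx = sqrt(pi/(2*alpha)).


integral |psi|^2 dx = A^2 * sqrt(pi/(2*alpha)) = 1
A^2 = sqrt(2*alpha/pi)
= sqrt(2 * 2.74 / pi)
= 1.320734
A = sqrt(1.320734)
= 1.1492

1.1492


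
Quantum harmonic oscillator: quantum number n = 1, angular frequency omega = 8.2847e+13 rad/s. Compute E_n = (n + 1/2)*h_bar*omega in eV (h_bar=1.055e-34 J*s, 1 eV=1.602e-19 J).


E = (n + 1/2) * h_bar * omega
= (1 + 0.5) * 1.055e-34 * 8.2847e+13
= 1.5 * 8.7404e-21
= 1.3111e-20 J
= 0.0818 eV

0.0818


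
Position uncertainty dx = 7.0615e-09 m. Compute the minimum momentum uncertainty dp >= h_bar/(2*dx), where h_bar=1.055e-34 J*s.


dp = h_bar / (2 * dx)
= 1.055e-34 / (2 * 7.0615e-09)
= 1.055e-34 / 1.4123e-08
= 7.4701e-27 kg*m/s

7.4701e-27


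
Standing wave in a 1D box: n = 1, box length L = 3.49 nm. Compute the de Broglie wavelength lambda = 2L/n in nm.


lambda = 2L / n
= 2 * 3.49 / 1
= 6.98 / 1
= 6.98 nm

6.98


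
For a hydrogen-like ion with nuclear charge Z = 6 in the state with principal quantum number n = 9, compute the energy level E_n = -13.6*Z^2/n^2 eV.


E_n = -13.6 * Z^2 / n^2
= -13.6 * 6^2 / 9^2
= -13.6 * 36 / 81
= -6.0444 eV

-6.0444


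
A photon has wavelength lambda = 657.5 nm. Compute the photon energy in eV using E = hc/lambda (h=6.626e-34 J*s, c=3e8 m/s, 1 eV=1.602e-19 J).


E = hc / lambda
= (6.626e-34)(3e8) / (657.5e-9)
= 1.9878e-25 / 6.5750e-07
= 3.0233e-19 J
Converting to eV: 3.0233e-19 / 1.602e-19
= 1.8872 eV

1.8872


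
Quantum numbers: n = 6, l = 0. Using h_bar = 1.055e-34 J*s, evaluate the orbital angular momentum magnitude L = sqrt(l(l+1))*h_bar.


L = sqrt(l*(l+1)) * h_bar
= sqrt(0 * 1) * 1.055e-34
= sqrt(0) * 1.055e-34
= 0.0 * 1.055e-34
= 0.0000e+00 J*s

0.0000e+00


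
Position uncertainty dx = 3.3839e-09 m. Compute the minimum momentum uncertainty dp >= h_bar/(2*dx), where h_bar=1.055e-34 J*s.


dp = h_bar / (2 * dx)
= 1.055e-34 / (2 * 3.3839e-09)
= 1.055e-34 / 6.7678e-09
= 1.5589e-26 kg*m/s

1.5589e-26


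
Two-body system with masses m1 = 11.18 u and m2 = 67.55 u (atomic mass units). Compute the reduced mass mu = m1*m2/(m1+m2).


mu = m1 * m2 / (m1 + m2)
= 11.18 * 67.55 / (11.18 + 67.55)
= 755.209 / 78.73
= 9.5924 u

9.5924


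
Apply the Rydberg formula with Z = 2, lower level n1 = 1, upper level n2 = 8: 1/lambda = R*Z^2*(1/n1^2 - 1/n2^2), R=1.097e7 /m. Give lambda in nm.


1/lambda = R * Z^2 * (1/n1^2 - 1/n2^2)
= 1.097e7 * 2^2 * (1/1^2 - 1/8^2)
= 1.097e7 * 4 * (1.0 - 0.015625)
= 4.3194e+07 /m
lambda = 1 / 4.3194e+07
= 23.1512 nm

23.1512


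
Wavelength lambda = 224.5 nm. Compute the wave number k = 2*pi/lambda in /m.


k = 2 * pi / lambda
= 6.2832 / (224.5e-9)
= 6.2832 / 2.2450e-07
= 2.7987e+07 /m

2.7987e+07


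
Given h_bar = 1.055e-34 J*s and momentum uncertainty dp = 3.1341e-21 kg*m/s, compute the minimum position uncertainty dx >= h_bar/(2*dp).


dx = h_bar / (2 * dp)
= 1.055e-34 / (2 * 3.1341e-21)
= 1.055e-34 / 6.2682e-21
= 1.6831e-14 m

1.6831e-14


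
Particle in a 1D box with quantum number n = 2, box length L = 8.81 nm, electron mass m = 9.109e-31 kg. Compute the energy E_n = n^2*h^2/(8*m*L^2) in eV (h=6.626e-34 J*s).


E = n^2 * h^2 / (8 * m * L^2)
= 2^2 * (6.626e-34)^2 / (8 * 9.109e-31 * (8.81e-9)^2)
= 4 * 4.3904e-67 / (8 * 9.109e-31 * 7.7616e-17)
= 3.1049e-21 J
= 0.0194 eV

0.0194


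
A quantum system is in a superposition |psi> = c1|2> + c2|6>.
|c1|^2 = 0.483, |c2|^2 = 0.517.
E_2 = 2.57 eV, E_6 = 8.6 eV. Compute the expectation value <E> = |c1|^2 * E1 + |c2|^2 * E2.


<E> = |c1|^2 * E1 + |c2|^2 * E2
= 0.483 * 2.57 + 0.517 * 8.6
= 1.2413 + 4.4462
= 5.6875 eV

5.6875


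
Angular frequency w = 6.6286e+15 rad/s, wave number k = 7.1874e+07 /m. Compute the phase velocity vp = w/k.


vp = w / k
= 6.6286e+15 / 7.1874e+07
= 9.2225e+07 m/s

9.2225e+07


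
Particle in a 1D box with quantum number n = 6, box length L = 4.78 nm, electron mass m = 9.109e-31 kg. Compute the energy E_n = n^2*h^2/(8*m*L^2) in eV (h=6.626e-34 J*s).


E = n^2 * h^2 / (8 * m * L^2)
= 6^2 * (6.626e-34)^2 / (8 * 9.109e-31 * (4.78e-9)^2)
= 36 * 4.3904e-67 / (8 * 9.109e-31 * 2.2848e-17)
= 9.4927e-20 J
= 0.5926 eV

0.5926


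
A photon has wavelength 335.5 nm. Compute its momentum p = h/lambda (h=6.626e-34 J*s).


p = h / lambda
= 6.626e-34 / (335.5e-9)
= 6.626e-34 / 3.3550e-07
= 1.9750e-27 kg*m/s

1.9750e-27


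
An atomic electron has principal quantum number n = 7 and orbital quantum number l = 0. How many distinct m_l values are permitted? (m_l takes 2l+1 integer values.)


m_l ranges from -l to +l in integer steps
So m_l goes from -0 to +0
Count = 2l + 1 = 2*0 + 1
= 1

1


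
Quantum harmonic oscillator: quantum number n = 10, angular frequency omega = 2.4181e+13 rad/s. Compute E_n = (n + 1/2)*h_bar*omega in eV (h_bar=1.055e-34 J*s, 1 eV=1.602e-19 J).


E = (n + 1/2) * h_bar * omega
= (10 + 0.5) * 1.055e-34 * 2.4181e+13
= 10.5 * 2.5511e-21
= 2.6787e-20 J
= 0.1672 eV

0.1672


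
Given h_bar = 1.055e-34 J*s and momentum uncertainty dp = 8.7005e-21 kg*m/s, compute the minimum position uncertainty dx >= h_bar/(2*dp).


dx = h_bar / (2 * dp)
= 1.055e-34 / (2 * 8.7005e-21)
= 1.055e-34 / 1.7401e-20
= 6.0629e-15 m

6.0629e-15


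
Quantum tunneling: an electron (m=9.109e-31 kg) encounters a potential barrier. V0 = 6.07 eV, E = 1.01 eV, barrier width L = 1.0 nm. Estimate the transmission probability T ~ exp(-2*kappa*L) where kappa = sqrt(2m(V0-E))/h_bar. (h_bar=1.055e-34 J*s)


V0 - E = 5.06 eV = 8.1061e-19 J
kappa = sqrt(2 * m * (V0-E)) / h_bar
= sqrt(2 * 9.109e-31 * 8.1061e-19) / 1.055e-34
= 1.1519e+10 /m
2*kappa*L = 2 * 1.1519e+10 * 1.0e-9
= 23.0374
T = exp(-23.0374) = 9.884683e-11

9.884683e-11


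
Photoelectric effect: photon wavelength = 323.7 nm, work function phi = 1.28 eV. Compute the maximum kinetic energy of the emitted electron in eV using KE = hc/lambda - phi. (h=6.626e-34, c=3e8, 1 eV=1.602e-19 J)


E_photon = hc / lambda
= (6.626e-34)(3e8) / (323.7e-9)
= 6.1409e-19 J
= 3.8333 eV
KE = E_photon - phi
= 3.8333 - 1.28
= 2.5533 eV

2.5533


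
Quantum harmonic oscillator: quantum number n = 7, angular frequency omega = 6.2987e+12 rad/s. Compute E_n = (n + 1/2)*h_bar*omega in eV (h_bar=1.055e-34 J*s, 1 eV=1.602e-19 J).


E = (n + 1/2) * h_bar * omega
= (7 + 0.5) * 1.055e-34 * 6.2987e+12
= 7.5 * 6.6451e-22
= 4.9838e-21 J
= 0.0311 eV

0.0311


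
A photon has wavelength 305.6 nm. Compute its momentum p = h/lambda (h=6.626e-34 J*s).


p = h / lambda
= 6.626e-34 / (305.6e-9)
= 6.626e-34 / 3.0560e-07
= 2.1682e-27 kg*m/s

2.1682e-27


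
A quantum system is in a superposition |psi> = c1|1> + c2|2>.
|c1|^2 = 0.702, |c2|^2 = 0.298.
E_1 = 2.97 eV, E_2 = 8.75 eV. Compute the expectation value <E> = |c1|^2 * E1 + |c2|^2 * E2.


<E> = |c1|^2 * E1 + |c2|^2 * E2
= 0.702 * 2.97 + 0.298 * 8.75
= 2.0849 + 2.6075
= 4.6924 eV

4.6924


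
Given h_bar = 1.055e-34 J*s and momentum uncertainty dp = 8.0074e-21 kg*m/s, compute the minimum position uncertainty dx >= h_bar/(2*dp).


dx = h_bar / (2 * dp)
= 1.055e-34 / (2 * 8.0074e-21)
= 1.055e-34 / 1.6015e-20
= 6.5877e-15 m

6.5877e-15


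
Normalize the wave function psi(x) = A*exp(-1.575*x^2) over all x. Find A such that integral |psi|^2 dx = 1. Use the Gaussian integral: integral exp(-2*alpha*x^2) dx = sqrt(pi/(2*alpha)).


integral |psi|^2 dx = A^2 * sqrt(pi/(2*alpha)) = 1
A^2 = sqrt(2*alpha/pi)
= sqrt(2 * 1.575 / pi)
= 1.001337
A = sqrt(1.001337)
= 1.0007

1.0007


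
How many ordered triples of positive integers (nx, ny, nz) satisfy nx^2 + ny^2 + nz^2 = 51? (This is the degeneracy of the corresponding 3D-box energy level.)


Enumerate all (nx, ny, nz) with nx^2 + ny^2 + nz^2 = 51:
(1,1,7)
(1,5,5)
(1,7,1)
(5,1,5)
(5,5,1)
(7,1,1)
Total degeneracy = 6

6


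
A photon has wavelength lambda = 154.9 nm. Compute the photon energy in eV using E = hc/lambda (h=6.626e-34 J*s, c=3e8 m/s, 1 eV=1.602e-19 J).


E = hc / lambda
= (6.626e-34)(3e8) / (154.9e-9)
= 1.9878e-25 / 1.5490e-07
= 1.2833e-18 J
Converting to eV: 1.2833e-18 / 1.602e-19
= 8.0105 eV

8.0105


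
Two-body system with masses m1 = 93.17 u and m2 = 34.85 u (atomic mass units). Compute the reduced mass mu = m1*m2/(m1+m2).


mu = m1 * m2 / (m1 + m2)
= 93.17 * 34.85 / (93.17 + 34.85)
= 3246.9745 / 128.02
= 25.363 u

25.363


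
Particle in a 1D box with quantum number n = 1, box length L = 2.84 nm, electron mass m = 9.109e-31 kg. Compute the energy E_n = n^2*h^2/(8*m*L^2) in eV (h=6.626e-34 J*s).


E = n^2 * h^2 / (8 * m * L^2)
= 1^2 * (6.626e-34)^2 / (8 * 9.109e-31 * (2.84e-9)^2)
= 1 * 4.3904e-67 / (8 * 9.109e-31 * 8.0656e-18)
= 7.4697e-21 J
= 0.0466 eV

0.0466


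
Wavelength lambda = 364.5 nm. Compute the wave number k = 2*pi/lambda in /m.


k = 2 * pi / lambda
= 6.2832 / (364.5e-9)
= 6.2832 / 3.6450e-07
= 1.7238e+07 /m

1.7238e+07


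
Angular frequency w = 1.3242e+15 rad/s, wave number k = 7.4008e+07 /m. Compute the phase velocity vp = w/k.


vp = w / k
= 1.3242e+15 / 7.4008e+07
= 1.7893e+07 m/s

1.7893e+07


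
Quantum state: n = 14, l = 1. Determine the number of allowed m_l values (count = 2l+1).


m_l ranges from -l to +l in integer steps
So m_l goes from -1 to +1
Count = 2l + 1 = 2*1 + 1
= 3

3


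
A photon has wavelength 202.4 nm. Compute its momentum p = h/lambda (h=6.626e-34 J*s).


p = h / lambda
= 6.626e-34 / (202.4e-9)
= 6.626e-34 / 2.0240e-07
= 3.2737e-27 kg*m/s

3.2737e-27


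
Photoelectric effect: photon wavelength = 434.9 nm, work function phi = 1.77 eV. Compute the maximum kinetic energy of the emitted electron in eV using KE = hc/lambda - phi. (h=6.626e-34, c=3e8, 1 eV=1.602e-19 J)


E_photon = hc / lambda
= (6.626e-34)(3e8) / (434.9e-9)
= 4.5707e-19 J
= 2.8531 eV
KE = E_photon - phi
= 2.8531 - 1.77
= 1.0831 eV

1.0831


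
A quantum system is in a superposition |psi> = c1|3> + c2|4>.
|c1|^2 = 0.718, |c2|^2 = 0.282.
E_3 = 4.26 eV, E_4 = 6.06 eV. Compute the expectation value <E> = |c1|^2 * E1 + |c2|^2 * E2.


<E> = |c1|^2 * E1 + |c2|^2 * E2
= 0.718 * 4.26 + 0.282 * 6.06
= 3.0587 + 1.7089
= 4.7676 eV

4.7676


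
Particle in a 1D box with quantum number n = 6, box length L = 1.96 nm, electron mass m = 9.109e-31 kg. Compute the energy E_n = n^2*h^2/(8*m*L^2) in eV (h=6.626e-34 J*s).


E = n^2 * h^2 / (8 * m * L^2)
= 6^2 * (6.626e-34)^2 / (8 * 9.109e-31 * (1.96e-9)^2)
= 36 * 4.3904e-67 / (8 * 9.109e-31 * 3.8416e-18)
= 5.6459e-19 J
= 3.5243 eV

3.5243


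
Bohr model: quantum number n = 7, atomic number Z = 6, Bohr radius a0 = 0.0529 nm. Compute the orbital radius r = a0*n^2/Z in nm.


r = a0 * n^2 / Z
= 0.0529 * 7^2 / 6
= 0.0529 * 49 / 6
= 0.432 nm

0.432


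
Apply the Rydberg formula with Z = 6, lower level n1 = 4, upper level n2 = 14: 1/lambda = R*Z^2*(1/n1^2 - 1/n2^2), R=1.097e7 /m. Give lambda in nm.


1/lambda = R * Z^2 * (1/n1^2 - 1/n2^2)
= 1.097e7 * 6^2 * (1/4^2 - 1/14^2)
= 1.097e7 * 36 * (0.0625 - 0.005102)
= 2.2668e+07 /m
lambda = 1 / 2.2668e+07
= 44.1158 nm

44.1158


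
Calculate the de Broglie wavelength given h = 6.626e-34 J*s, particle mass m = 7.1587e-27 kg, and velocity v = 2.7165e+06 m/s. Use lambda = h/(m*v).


lambda = h / (m * v)
= 6.626e-34 / (7.1587e-27 * 2.7165e+06)
= 6.626e-34 / 1.9447e-20
= 3.4073e-14 m

3.4073e-14


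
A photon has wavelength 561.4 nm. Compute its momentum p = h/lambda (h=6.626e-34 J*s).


p = h / lambda
= 6.626e-34 / (561.4e-9)
= 6.626e-34 / 5.6140e-07
= 1.1803e-27 kg*m/s

1.1803e-27


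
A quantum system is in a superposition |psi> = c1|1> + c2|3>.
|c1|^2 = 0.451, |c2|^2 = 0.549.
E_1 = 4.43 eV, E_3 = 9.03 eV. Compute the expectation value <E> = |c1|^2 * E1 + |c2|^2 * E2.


<E> = |c1|^2 * E1 + |c2|^2 * E2
= 0.451 * 4.43 + 0.549 * 9.03
= 1.9979 + 4.9575
= 6.9554 eV

6.9554


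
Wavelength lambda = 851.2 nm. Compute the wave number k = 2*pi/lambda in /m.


k = 2 * pi / lambda
= 6.2832 / (851.2e-9)
= 6.2832 / 8.5120e-07
= 7.3816e+06 /m

7.3816e+06


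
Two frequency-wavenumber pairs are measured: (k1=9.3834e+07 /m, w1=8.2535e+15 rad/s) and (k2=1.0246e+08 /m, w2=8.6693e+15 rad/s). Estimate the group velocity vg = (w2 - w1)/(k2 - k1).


vg = (w2 - w1) / (k2 - k1)
= (8.6693e+15 - 8.2535e+15) / (1.0246e+08 - 9.3834e+07)
= 4.1580e+14 / 8.6260e+06
= 4.8203e+07 m/s

4.8203e+07


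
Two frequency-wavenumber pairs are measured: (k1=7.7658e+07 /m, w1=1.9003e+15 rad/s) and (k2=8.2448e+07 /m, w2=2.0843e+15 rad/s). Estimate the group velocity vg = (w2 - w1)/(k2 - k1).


vg = (w2 - w1) / (k2 - k1)
= (2.0843e+15 - 1.9003e+15) / (8.2448e+07 - 7.7658e+07)
= 1.8400e+14 / 4.7900e+06
= 3.8413e+07 m/s

3.8413e+07


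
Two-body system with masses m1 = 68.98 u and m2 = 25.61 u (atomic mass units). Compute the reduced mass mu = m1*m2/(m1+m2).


mu = m1 * m2 / (m1 + m2)
= 68.98 * 25.61 / (68.98 + 25.61)
= 1766.5778 / 94.59
= 18.6762 u

18.6762


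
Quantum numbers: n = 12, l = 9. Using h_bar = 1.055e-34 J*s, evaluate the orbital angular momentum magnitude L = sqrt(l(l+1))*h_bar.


L = sqrt(l*(l+1)) * h_bar
= sqrt(9 * 10) * 1.055e-34
= sqrt(90) * 1.055e-34
= 9.4868 * 1.055e-34
= 1.0009e-33 J*s

1.0009e-33


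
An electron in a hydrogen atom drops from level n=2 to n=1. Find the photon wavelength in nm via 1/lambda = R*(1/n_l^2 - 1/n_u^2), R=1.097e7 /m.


1/lambda = R * (1/n_l^2 - 1/n_u^2)
= 1.097e7 * (1/1^2 - 1/2^2)
= 1.097e7 * (1.0 - 0.25)
= 1.097e7 * 0.75
= 8.2275e+06 /m
lambda = 1 / 8.2275e+06 = 121.5436 nm

121.5436


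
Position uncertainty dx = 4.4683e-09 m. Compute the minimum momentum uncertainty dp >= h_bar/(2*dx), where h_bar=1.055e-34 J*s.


dp = h_bar / (2 * dx)
= 1.055e-34 / (2 * 4.4683e-09)
= 1.055e-34 / 8.9366e-09
= 1.1805e-26 kg*m/s

1.1805e-26


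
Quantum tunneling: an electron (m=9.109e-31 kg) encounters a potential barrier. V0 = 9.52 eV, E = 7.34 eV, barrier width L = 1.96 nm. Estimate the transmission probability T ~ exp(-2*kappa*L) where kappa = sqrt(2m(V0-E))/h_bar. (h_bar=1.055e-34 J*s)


V0 - E = 2.18 eV = 3.4924e-19 J
kappa = sqrt(2 * m * (V0-E)) / h_bar
= sqrt(2 * 9.109e-31 * 3.4924e-19) / 1.055e-34
= 7.5606e+09 /m
2*kappa*L = 2 * 7.5606e+09 * 1.96e-9
= 29.6376
T = exp(-29.6376) = 1.344439e-13

1.344439e-13


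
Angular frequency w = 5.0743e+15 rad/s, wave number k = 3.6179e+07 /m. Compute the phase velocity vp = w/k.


vp = w / k
= 5.0743e+15 / 3.6179e+07
= 1.4026e+08 m/s

1.4026e+08


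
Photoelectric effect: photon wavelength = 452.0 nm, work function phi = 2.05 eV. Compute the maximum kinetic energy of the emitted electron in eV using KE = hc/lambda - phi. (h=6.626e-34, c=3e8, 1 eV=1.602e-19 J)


E_photon = hc / lambda
= (6.626e-34)(3e8) / (452.0e-9)
= 4.3978e-19 J
= 2.7452 eV
KE = E_photon - phi
= 2.7452 - 2.05
= 0.6952 eV

0.6952


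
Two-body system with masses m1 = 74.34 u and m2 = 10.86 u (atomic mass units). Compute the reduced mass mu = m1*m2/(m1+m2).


mu = m1 * m2 / (m1 + m2)
= 74.34 * 10.86 / (74.34 + 10.86)
= 807.3324 / 85.2
= 9.4757 u

9.4757


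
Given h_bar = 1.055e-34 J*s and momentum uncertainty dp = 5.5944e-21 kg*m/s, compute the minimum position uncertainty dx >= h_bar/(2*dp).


dx = h_bar / (2 * dp)
= 1.055e-34 / (2 * 5.5944e-21)
= 1.055e-34 / 1.1189e-20
= 9.4291e-15 m

9.4291e-15


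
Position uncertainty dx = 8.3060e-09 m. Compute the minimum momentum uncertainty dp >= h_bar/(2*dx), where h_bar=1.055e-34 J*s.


dp = h_bar / (2 * dx)
= 1.055e-34 / (2 * 8.3060e-09)
= 1.055e-34 / 1.6612e-08
= 6.3508e-27 kg*m/s

6.3508e-27


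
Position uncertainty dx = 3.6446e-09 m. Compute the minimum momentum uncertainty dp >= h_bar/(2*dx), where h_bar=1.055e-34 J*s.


dp = h_bar / (2 * dx)
= 1.055e-34 / (2 * 3.6446e-09)
= 1.055e-34 / 7.2892e-09
= 1.4473e-26 kg*m/s

1.4473e-26


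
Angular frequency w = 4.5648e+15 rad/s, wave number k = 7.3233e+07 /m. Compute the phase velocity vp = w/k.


vp = w / k
= 4.5648e+15 / 7.3233e+07
= 6.2333e+07 m/s

6.2333e+07


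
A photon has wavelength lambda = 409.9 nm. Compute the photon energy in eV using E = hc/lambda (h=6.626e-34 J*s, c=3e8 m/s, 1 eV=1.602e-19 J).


E = hc / lambda
= (6.626e-34)(3e8) / (409.9e-9)
= 1.9878e-25 / 4.0990e-07
= 4.8495e-19 J
Converting to eV: 4.8495e-19 / 1.602e-19
= 3.0271 eV

3.0271


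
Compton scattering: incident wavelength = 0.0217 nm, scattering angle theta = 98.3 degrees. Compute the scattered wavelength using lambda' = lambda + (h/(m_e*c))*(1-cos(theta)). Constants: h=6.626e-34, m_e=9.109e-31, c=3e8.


Compton wavelength: h/(m_e*c) = 2.4247e-12 m
d_lambda = 2.4247e-12 * (1 - cos(98.3 deg))
= 2.4247e-12 * 1.144356
= 2.7747e-12 m = 0.002775 nm
lambda' = 0.0217 + 0.002775
= 0.024475 nm

0.024475


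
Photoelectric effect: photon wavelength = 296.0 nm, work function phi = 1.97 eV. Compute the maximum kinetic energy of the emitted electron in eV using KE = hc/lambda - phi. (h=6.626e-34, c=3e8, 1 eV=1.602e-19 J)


E_photon = hc / lambda
= (6.626e-34)(3e8) / (296.0e-9)
= 6.7155e-19 J
= 4.192 eV
KE = E_photon - phi
= 4.192 - 1.97
= 2.222 eV

2.222


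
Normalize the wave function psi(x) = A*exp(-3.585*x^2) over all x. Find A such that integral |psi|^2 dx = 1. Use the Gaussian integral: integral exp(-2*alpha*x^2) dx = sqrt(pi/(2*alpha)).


integral |psi|^2 dx = A^2 * sqrt(pi/(2*alpha)) = 1
A^2 = sqrt(2*alpha/pi)
= sqrt(2 * 3.585 / pi)
= 1.510722
A = sqrt(1.510722)
= 1.2291

1.2291


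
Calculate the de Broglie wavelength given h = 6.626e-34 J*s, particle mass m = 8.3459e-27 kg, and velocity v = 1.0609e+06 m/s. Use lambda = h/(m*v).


lambda = h / (m * v)
= 6.626e-34 / (8.3459e-27 * 1.0609e+06)
= 6.626e-34 / 8.8542e-21
= 7.4835e-14 m

7.4835e-14


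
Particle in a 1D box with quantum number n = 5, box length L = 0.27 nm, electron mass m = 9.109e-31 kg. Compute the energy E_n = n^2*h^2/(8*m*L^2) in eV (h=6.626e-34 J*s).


E = n^2 * h^2 / (8 * m * L^2)
= 5^2 * (6.626e-34)^2 / (8 * 9.109e-31 * (0.27e-9)^2)
= 25 * 4.3904e-67 / (8 * 9.109e-31 * 7.2900e-20)
= 2.0661e-17 J
= 128.971 eV

128.971


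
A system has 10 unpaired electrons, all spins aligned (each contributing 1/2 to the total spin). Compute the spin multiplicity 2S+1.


Total spin S = N * (1/2) = 10 * 0.5 = 5.0
Spin multiplicity = 2S + 1
= 2 * 5.0 + 1
= 11

11


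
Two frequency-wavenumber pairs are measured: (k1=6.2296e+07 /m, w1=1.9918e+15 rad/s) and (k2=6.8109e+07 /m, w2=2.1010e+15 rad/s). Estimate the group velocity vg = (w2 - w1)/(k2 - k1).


vg = (w2 - w1) / (k2 - k1)
= (2.1010e+15 - 1.9918e+15) / (6.8109e+07 - 6.2296e+07)
= 1.0920e+14 / 5.8130e+06
= 1.8785e+07 m/s

1.8785e+07


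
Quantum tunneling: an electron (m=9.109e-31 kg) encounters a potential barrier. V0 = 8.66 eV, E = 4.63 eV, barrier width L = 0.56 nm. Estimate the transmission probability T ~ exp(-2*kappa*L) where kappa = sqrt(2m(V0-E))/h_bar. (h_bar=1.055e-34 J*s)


V0 - E = 4.03 eV = 6.4561e-19 J
kappa = sqrt(2 * m * (V0-E)) / h_bar
= sqrt(2 * 9.109e-31 * 6.4561e-19) / 1.055e-34
= 1.0280e+10 /m
2*kappa*L = 2 * 1.0280e+10 * 0.56e-9
= 11.5133
T = exp(-11.5133) = 9.996290e-06

9.996290e-06


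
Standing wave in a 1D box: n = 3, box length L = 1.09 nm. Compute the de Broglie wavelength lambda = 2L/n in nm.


lambda = 2L / n
= 2 * 1.09 / 3
= 2.18 / 3
= 0.7267 nm

0.7267


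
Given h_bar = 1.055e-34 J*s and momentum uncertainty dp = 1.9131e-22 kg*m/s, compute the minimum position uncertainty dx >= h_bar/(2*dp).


dx = h_bar / (2 * dp)
= 1.055e-34 / (2 * 1.9131e-22)
= 1.055e-34 / 3.8262e-22
= 2.7573e-13 m

2.7573e-13


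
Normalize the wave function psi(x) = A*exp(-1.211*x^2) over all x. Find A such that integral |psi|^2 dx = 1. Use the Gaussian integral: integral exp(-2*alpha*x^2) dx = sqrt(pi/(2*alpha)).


integral |psi|^2 dx = A^2 * sqrt(pi/(2*alpha)) = 1
A^2 = sqrt(2*alpha/pi)
= sqrt(2 * 1.211 / pi)
= 0.878036
A = sqrt(0.878036)
= 0.937

0.937


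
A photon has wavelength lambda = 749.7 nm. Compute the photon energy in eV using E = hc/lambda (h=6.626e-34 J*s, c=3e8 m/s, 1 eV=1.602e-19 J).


E = hc / lambda
= (6.626e-34)(3e8) / (749.7e-9)
= 1.9878e-25 / 7.4970e-07
= 2.6515e-19 J
Converting to eV: 2.6515e-19 / 1.602e-19
= 1.6551 eV

1.6551


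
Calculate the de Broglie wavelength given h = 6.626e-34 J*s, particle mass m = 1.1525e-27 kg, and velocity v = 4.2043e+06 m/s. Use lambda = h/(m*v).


lambda = h / (m * v)
= 6.626e-34 / (1.1525e-27 * 4.2043e+06)
= 6.626e-34 / 4.8455e-21
= 1.3675e-13 m

1.3675e-13


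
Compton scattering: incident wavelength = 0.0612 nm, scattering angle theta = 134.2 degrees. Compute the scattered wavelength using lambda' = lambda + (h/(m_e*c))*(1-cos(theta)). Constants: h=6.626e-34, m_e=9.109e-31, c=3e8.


Compton wavelength: h/(m_e*c) = 2.4247e-12 m
d_lambda = 2.4247e-12 * (1 - cos(134.2 deg))
= 2.4247e-12 * 1.697165
= 4.1151e-12 m = 0.004115 nm
lambda' = 0.0612 + 0.004115
= 0.065315 nm

0.065315


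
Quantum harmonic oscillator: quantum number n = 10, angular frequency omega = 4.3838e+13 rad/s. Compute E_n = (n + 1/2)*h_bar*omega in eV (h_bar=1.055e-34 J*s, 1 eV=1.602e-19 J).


E = (n + 1/2) * h_bar * omega
= (10 + 0.5) * 1.055e-34 * 4.3838e+13
= 10.5 * 4.6249e-21
= 4.8562e-20 J
= 0.3031 eV

0.3031


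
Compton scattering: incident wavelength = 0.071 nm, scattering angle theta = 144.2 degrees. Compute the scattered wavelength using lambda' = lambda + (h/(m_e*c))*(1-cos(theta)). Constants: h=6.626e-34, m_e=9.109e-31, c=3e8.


Compton wavelength: h/(m_e*c) = 2.4247e-12 m
d_lambda = 2.4247e-12 * (1 - cos(144.2 deg))
= 2.4247e-12 * 1.811064
= 4.3913e-12 m = 0.004391 nm
lambda' = 0.071 + 0.004391
= 0.075391 nm

0.075391


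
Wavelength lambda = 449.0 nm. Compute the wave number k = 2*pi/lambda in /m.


k = 2 * pi / lambda
= 6.2832 / (449.0e-9)
= 6.2832 / 4.4900e-07
= 1.3994e+07 /m

1.3994e+07


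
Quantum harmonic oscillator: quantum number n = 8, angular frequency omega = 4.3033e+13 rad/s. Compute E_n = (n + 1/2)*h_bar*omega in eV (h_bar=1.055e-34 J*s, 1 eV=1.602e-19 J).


E = (n + 1/2) * h_bar * omega
= (8 + 0.5) * 1.055e-34 * 4.3033e+13
= 8.5 * 4.5400e-21
= 3.8590e-20 J
= 0.2409 eV

0.2409


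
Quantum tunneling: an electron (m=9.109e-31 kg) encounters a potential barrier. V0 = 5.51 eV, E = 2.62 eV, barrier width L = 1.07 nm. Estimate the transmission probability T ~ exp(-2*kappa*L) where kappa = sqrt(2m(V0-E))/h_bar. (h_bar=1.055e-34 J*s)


V0 - E = 2.89 eV = 4.6298e-19 J
kappa = sqrt(2 * m * (V0-E)) / h_bar
= sqrt(2 * 9.109e-31 * 4.6298e-19) / 1.055e-34
= 8.7052e+09 /m
2*kappa*L = 2 * 8.7052e+09 * 1.07e-9
= 18.6291
T = exp(-18.6291) = 8.118678e-09

8.118678e-09


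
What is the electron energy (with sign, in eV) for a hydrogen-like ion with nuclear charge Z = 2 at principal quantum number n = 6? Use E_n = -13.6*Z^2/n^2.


E_n = -13.6 * Z^2 / n^2
= -13.6 * 2^2 / 6^2
= -13.6 * 4 / 36
= -1.5111 eV

-1.5111


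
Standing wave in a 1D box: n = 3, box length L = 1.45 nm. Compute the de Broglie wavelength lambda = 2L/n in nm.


lambda = 2L / n
= 2 * 1.45 / 3
= 2.9 / 3
= 0.9667 nm

0.9667


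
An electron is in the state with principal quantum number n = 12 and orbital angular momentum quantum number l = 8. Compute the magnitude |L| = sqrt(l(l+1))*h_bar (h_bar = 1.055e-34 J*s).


L = sqrt(l*(l+1)) * h_bar
= sqrt(8 * 9) * 1.055e-34
= sqrt(72) * 1.055e-34
= 8.4853 * 1.055e-34
= 8.9520e-34 J*s

8.9520e-34


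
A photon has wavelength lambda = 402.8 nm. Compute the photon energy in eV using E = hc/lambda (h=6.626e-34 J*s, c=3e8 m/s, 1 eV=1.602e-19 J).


E = hc / lambda
= (6.626e-34)(3e8) / (402.8e-9)
= 1.9878e-25 / 4.0280e-07
= 4.9350e-19 J
Converting to eV: 4.9350e-19 / 1.602e-19
= 3.0805 eV

3.0805


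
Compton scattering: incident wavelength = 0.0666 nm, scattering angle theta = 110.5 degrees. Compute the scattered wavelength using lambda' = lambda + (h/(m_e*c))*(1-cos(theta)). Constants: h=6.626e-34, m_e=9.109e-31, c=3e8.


Compton wavelength: h/(m_e*c) = 2.4247e-12 m
d_lambda = 2.4247e-12 * (1 - cos(110.5 deg))
= 2.4247e-12 * 1.350207
= 3.2739e-12 m = 0.003274 nm
lambda' = 0.0666 + 0.003274
= 0.069874 nm

0.069874


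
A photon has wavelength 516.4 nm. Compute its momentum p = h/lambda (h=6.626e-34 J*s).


p = h / lambda
= 6.626e-34 / (516.4e-9)
= 6.626e-34 / 5.1640e-07
= 1.2831e-27 kg*m/s

1.2831e-27


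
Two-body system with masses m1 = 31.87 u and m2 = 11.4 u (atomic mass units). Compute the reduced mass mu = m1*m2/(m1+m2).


mu = m1 * m2 / (m1 + m2)
= 31.87 * 11.4 / (31.87 + 11.4)
= 363.318 / 43.27
= 8.3965 u

8.3965


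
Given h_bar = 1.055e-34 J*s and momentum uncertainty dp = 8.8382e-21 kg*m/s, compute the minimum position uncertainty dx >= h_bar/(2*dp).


dx = h_bar / (2 * dp)
= 1.055e-34 / (2 * 8.8382e-21)
= 1.055e-34 / 1.7676e-20
= 5.9684e-15 m

5.9684e-15


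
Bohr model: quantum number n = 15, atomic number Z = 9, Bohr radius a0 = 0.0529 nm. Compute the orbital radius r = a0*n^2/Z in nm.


r = a0 * n^2 / Z
= 0.0529 * 15^2 / 9
= 0.0529 * 225 / 9
= 1.3225 nm

1.3225


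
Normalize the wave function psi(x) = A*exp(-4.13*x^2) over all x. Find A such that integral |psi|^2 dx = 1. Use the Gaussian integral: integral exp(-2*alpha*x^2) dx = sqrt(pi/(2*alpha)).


integral |psi|^2 dx = A^2 * sqrt(pi/(2*alpha)) = 1
A^2 = sqrt(2*alpha/pi)
= sqrt(2 * 4.13 / pi)
= 1.621493
A = sqrt(1.621493)
= 1.2734

1.2734


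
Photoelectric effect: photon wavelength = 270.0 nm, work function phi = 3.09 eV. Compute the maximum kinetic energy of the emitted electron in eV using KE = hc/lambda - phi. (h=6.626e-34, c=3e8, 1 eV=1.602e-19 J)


E_photon = hc / lambda
= (6.626e-34)(3e8) / (270.0e-9)
= 7.3622e-19 J
= 4.5956 eV
KE = E_photon - phi
= 4.5956 - 3.09
= 1.5056 eV

1.5056


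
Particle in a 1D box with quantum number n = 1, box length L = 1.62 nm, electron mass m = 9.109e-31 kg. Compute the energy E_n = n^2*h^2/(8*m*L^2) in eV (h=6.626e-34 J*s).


E = n^2 * h^2 / (8 * m * L^2)
= 1^2 * (6.626e-34)^2 / (8 * 9.109e-31 * (1.62e-9)^2)
= 1 * 4.3904e-67 / (8 * 9.109e-31 * 2.6244e-18)
= 2.2957e-20 J
= 0.1433 eV

0.1433


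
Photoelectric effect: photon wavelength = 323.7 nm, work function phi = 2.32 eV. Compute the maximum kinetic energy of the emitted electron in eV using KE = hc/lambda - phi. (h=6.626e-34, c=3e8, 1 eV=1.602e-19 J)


E_photon = hc / lambda
= (6.626e-34)(3e8) / (323.7e-9)
= 6.1409e-19 J
= 3.8333 eV
KE = E_photon - phi
= 3.8333 - 2.32
= 1.5133 eV

1.5133
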